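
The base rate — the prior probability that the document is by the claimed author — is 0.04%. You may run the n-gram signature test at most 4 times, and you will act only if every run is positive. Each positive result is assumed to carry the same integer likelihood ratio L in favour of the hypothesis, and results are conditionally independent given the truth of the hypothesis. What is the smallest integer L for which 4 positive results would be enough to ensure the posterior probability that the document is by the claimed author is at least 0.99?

23

Prior odds = 0.0004/0.9996 = 1/2499.
Target odds = 0.99/0.01 = 99.
Need L⁴ ≥ 99 ÷ (1/2499) = 247401.
22⁴ = 234256 < 247401 ≤ 279841 = 23⁴, so L = 23.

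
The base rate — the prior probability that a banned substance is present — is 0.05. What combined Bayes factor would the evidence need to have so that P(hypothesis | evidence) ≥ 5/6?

Prior odds = 0.05/0.95 = 1/19.
Target odds = (5/6)/(1/6) = 5.
Required Bayes factor = 5 ÷ (1/19) = 95.

95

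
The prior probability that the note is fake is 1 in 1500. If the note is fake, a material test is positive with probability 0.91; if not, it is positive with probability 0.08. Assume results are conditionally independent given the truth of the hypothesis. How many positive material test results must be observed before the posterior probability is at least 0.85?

Prior odds: (1/1500) ÷ (1499/1500) = 1/1499.
Likelihood ratio of a positive = 0.91/0.08 = 11.375.
Target odds: 0.85 ÷ 0.15 = 17/3.
Need (1/1499) × 11.375ⁿ ≥ 17/3, i.e. 11.375ⁿ ≥ 25483/3.
11.375³ = 753571/512 falls short of 25483/3 but 11.375⁴ = 68574961/4096 reaches it, so n = 4.

4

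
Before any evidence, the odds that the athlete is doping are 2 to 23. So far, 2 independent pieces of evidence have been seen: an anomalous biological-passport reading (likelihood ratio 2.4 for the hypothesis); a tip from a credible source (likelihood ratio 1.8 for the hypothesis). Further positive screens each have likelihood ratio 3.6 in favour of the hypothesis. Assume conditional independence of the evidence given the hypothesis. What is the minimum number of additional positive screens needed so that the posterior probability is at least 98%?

Prior odds = 2/23.
Combined Bayes factor of the evidence already in hand = 2.4 × 1.8 = 4.32.
Odds after that evidence = (2/23) × 4.32 = 216/575.
Target odds = 0.98/0.02 = 49.
Need 3.6ⁿ ≥ 49 ÷ (216/575) = 28175/216.
3.6³ = 46.656 falls short of 28175/216 but 3.6⁴ = 167.9616 reaches it, so n = 4.

4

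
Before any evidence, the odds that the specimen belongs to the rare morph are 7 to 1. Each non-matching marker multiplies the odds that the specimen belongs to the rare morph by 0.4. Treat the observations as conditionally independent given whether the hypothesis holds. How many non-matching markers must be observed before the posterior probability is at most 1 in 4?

4

Prior odds = 7.
Likelihood ratio per non-matching marker = 0.4.
Target posterior odds = 0.25/0.75 = 1/3.
Need 7 × 0.4ⁿ ≤ 1/3, i.e. 0.4ⁿ ≤ 1/21.
0.4³ = 0.064 is still above 1/21 but 0.4⁴ = 0.0256 is at or below it, so n = 4.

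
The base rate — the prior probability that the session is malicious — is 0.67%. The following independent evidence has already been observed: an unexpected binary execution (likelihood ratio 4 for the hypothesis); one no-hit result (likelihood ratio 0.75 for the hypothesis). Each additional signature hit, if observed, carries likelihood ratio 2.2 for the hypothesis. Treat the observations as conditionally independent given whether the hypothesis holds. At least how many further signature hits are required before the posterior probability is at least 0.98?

10

Prior odds = 0.0067/0.9933 = 67/9933.
Combined Bayes factor of the evidence already in hand = 4 × 0.75 = 3.
Odds after that evidence = (67/9933) × 3 = 67/3311.
Target odds = 0.98/0.02 = 49.
Need 2.2ⁿ ≥ 49 ÷ (67/3311) = 162239/67.
2.2⁹ ≈1207.27 falls short of 162239/67 but 2.2¹⁰ ≈2655.99 reaches it, so n = 10.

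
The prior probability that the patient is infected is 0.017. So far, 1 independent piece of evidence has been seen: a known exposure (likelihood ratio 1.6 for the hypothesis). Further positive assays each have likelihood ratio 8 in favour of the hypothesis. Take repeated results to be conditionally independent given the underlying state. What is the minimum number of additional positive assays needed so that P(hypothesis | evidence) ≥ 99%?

Prior odds = 0.017/0.983 = 17/983.
Bayes factor of the evidence already in hand = 1.6.
Odds after that evidence = (17/983) × 1.6 = 136/4915.
Target odds = 0.99/0.01 = 99.
Need 8ⁿ ≥ 99 ÷ (136/4915) = 486585/136.
8³ = 512 falls short of 486585/136 but 8⁴ = 4096 reaches it, so n = 4.

4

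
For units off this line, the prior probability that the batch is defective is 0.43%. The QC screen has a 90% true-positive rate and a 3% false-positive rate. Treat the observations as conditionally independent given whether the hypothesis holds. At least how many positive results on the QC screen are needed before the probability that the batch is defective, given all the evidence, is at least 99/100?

Prior odds: 0.0043 ÷ 0.9957 = 43/9957.
Likelihood ratio of a positive result = 0.9/0.03 = 30.
Target posterior odds = 0.99/0.01 = 99.
Require 30ⁿ ≥ 99 ÷ (43/9957) = 985743/43.
30² = 900 falls short of 985743/43 but 30³ = 27000 reaches it, so n = 3.

3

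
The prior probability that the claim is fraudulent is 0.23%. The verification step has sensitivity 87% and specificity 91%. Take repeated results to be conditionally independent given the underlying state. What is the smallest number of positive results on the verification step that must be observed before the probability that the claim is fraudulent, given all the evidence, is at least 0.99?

5

Prior odds = 0.0023/0.9977 = 23/9977.
False-positive rate = 1 − 0.91 = 0.09; likelihood ratio of a positive = 0.87/0.09 = 29/3.
Target posterior odds = 0.99/0.01 = 99.
Require (29/3)ⁿ ≥ 99 ÷ (23/9977) = 987723/23.
(29/3)⁴ = 707281/81 falls short of 987723/23 but (29/3)⁵ = 20511149/243 reaches it, so n = 5.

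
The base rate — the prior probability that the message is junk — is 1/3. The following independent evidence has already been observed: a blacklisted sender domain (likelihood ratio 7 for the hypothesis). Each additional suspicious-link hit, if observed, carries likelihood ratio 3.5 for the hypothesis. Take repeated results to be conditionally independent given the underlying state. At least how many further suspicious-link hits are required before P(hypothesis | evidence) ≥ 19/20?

2

Prior odds = (1/3)/(2/3) = 0.5.
Bayes factor of the evidence already in hand = 7.
Odds after that evidence = 0.5 × 7 = 3.5.
Target odds = 0.95/0.05 = 19.
Need 3.5ⁿ ≥ 19 ÷ 3.5 = 38/7.
3.5¹ = 3.5 falls short of 38/7 but 3.5² = 12.25 reaches it, so n = 2.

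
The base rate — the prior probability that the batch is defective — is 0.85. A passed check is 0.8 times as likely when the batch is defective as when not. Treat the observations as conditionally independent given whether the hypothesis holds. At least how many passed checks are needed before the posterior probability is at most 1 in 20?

Prior odds = 0.85/0.15 = 17/3.
Likelihood ratio per passed check = 0.8.
Target odds: 0.05 ÷ 0.95 = 1/19.
Require 0.8ⁿ ≤ 1/19 ÷ (17/3) = 3/323.
0.8²⁰ ≈0.0115292 is still above 3/323 but 0.8²¹ ≈0.00922337 is at or below it, so n = 21.

21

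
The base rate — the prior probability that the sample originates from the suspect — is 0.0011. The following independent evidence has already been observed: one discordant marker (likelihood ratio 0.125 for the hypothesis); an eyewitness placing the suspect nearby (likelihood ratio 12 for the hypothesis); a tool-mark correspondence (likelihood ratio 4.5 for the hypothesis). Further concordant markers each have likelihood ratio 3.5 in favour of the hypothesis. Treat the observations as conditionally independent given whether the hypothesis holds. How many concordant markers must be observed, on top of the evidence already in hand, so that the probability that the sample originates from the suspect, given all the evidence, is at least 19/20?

7

Prior odds = 0.0011/0.9989 = 11/9989.
Combined Bayes factor of the evidence already in hand = 0.125 × 12 × 4.5 = 6.75.
Odds after that evidence = (11/9989) × 6.75 = 297/39956.
Target odds = 0.95/0.05 = 19.
Need 3.5ⁿ ≥ 19 ÷ (297/39956) = 759164/297.
3.5⁶ = 1838.265625 falls short of 759164/297 but 3.5⁷ = 823543/128 reaches it, so n = 7.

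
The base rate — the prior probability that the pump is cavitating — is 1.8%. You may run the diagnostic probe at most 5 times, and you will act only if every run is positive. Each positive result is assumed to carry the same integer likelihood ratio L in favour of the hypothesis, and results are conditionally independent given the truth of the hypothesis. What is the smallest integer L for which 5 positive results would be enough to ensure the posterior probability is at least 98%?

5

Prior odds = 0.018/0.982 = 9/491.
Target odds = 0.98/0.02 = 49.
Need L⁵ ≥ 49 ÷ (9/491) = 24059/9.
4⁵ = 1024 < 24059/9 ≤ 3125 = 5⁵, so L = 5.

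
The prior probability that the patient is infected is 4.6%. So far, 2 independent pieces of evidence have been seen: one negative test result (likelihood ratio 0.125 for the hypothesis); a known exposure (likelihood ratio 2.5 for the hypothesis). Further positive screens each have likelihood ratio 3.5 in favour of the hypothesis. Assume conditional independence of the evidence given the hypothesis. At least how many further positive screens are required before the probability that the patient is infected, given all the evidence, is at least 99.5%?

8

Prior odds = 0.046/0.954 = 23/477.
Combined Bayes factor of the evidence already in hand = 0.125 × 2.5 = 0.3125.
Odds after that evidence = (23/477) × 0.3125 = 115/7632.
Target odds = 0.995/0.005 = 199.
Need 3.5ⁿ ≥ 199 ÷ (115/7632) = 1518768/115.
3.5⁷ = 823543/128 falls short of 1518768/115 but 3.5⁸ = 5764801/256 reaches it, so n = 8.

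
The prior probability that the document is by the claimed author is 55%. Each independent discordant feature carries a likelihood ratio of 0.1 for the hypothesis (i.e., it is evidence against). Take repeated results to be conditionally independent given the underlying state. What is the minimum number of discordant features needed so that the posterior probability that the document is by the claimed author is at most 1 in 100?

3

Prior odds = 0.55/0.45 = 11/9.
Likelihood ratio per discordant feature = 0.1.
Target posterior odds = 0.01/0.99 = 1/99.
Need (11/9) × 0.1ⁿ ≤ 1/99, i.e. 0.1ⁿ ≤ 1/121.
0.1² = 0.01 is still above 1/121 but 0.1³ = 0.001 is at or below it, so n = 3.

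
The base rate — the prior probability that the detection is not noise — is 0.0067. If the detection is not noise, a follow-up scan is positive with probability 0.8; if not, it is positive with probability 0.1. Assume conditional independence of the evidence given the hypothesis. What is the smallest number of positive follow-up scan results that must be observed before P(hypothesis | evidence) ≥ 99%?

Prior odds: 0.0067 ÷ 0.9933 = 67/9933.
Likelihood ratio of a positive = 0.8/0.1 = 8.
Target posterior odds = 0.99/0.01 = 99.
Need (67/9933) × 8ⁿ ≥ 99, i.e. 8ⁿ ≥ 983367/67.
8⁴ = 4096 falls short of 983367/67 but 8⁵ = 32768 reaches it, so n = 5.

5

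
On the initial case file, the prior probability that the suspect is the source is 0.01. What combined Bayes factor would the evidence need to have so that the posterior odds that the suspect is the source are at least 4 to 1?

Prior odds = 0.01/0.99 = 1/99.
Target odds = 4.
Required Bayes factor = 4 ÷ (1/99) = 396.

396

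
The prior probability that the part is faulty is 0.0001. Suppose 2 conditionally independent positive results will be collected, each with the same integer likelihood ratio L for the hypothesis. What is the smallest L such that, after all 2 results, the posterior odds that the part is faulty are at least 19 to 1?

Prior odds = 0.0001/0.9999 = 1/9999.
Target odds = 19.
Need L² ≥ 19 ÷ (1/9999) = 189981.
435² = 189225 < 189981 ≤ 190096 = 436², so L = 436.

436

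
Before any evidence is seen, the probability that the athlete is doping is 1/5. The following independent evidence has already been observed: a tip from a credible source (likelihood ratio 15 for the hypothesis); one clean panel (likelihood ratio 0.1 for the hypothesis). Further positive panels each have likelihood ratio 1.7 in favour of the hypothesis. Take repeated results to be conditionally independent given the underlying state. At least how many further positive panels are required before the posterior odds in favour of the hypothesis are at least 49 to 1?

Prior odds = 0.2/0.8 = 0.25.
Combined Bayes factor of the evidence already in hand = 15 × 0.1 = 1.5.
Odds after that evidence = 0.25 × 1.5 = 0.375.
Target odds = 49.
Need 1.7ⁿ ≥ 49 ÷ 0.375 = 392/3.
1.7⁹ ≈118.588 falls short of 392/3 but 1.7¹⁰ ≈201.599 reaches it, so n = 10.

10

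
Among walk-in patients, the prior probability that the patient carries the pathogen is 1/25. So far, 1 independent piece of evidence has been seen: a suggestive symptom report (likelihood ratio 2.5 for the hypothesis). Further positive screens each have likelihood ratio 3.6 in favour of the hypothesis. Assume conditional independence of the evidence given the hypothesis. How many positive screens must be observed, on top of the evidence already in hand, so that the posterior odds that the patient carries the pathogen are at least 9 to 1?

Prior odds = 0.04/0.96 = 1/24.
Bayes factor of the evidence already in hand = 2.5.
Odds after that evidence = (1/24) × 2.5 = 5/48.
Target odds = 9.
Need 3.6ⁿ ≥ 9 ÷ (5/48) = 86.4.
3.6³ = 46.656 falls short of 86.4 but 3.6⁴ = 167.9616 reaches it, so n = 4.

4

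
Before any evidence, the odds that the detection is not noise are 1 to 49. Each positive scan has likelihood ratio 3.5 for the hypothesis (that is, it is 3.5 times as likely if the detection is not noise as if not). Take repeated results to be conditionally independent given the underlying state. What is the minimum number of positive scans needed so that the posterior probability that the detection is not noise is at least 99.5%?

8

Prior odds = 1/49.
Likelihood ratio per positive scan = 3.5.
Target posterior odds = 0.995/0.005 = 199.
Require 3.5ⁿ ≥ 199 ÷ (1/49) = 9751.
3.5⁷ = 823543/128 falls short of 9751 but 3.5⁸ = 5764801/256 reaches it, so n = 8.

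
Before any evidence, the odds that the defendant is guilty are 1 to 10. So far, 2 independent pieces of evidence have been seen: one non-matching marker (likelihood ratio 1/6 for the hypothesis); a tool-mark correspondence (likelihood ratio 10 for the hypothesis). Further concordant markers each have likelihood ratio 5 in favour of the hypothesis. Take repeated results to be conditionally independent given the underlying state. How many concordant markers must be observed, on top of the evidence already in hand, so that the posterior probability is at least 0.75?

Prior odds = 0.1.
Combined Bayes factor of the evidence already in hand = (1/6) × 10 = 5/3.
Odds after that evidence = 0.1 × 5/3 = 1/6.
Target odds = 0.75/0.25 = 3.
Need 5ⁿ ≥ 3 ÷ (1/6) = 18.
5¹ = 5 falls short of 18 but 5² = 25 reaches it, so n = 2.

2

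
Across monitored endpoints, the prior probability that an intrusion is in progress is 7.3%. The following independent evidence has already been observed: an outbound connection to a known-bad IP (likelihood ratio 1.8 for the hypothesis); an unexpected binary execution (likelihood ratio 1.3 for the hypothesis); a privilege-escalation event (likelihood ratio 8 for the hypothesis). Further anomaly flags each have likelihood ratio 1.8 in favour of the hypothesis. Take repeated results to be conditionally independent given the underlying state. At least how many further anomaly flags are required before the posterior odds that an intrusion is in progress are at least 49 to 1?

6

Prior odds = 0.073/0.927 = 73/927.
Combined Bayes factor of the evidence already in hand = 1.8 × 1.3 × 8 = 18.72.
Odds after that evidence = (73/927) × 18.72 = 3796/2575.
Target odds = 49.
Need 1.8ⁿ ≥ 49 ÷ (3796/2575) = 126175/3796.
1.8⁵ = 18.89568 falls short of 126175/3796 but 1.8⁶ = 531441/15625 reaches it, so n = 6.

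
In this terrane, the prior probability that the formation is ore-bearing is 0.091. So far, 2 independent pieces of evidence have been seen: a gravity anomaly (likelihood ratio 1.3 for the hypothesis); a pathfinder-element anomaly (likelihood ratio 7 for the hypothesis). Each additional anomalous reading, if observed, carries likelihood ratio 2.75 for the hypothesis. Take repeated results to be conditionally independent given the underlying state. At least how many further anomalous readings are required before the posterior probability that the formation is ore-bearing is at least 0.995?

Prior odds = 0.091/0.909 = 91/909.
Combined Bayes factor of the evidence already in hand = 1.3 × 7 = 9.1.
Odds after that evidence = (91/909) × 9.1 = 8281/9090.
Target odds = 0.995/0.005 = 199.
Need 2.75ⁿ ≥ 199 ÷ (8281/9090) = 1808910/8281.
2.75⁵ = 161051/1024 falls short of 1808910/8281 but 2.75⁶ = 1771561/4096 reaches it, so n = 6.

6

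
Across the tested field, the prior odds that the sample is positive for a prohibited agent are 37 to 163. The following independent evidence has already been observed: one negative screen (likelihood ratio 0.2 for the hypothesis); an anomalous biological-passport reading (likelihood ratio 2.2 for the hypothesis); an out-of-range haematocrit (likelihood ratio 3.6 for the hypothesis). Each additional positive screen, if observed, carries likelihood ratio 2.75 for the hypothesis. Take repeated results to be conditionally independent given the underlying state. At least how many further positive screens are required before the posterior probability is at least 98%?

Prior odds = 37/163.
Combined Bayes factor of the evidence already in hand = 0.2 × 2.2 × 3.6 = 1.584.
Odds after that evidence = (37/163) × 1.584 = 7326/20375.
Target odds = 0.98/0.02 = 49.
Need 2.75ⁿ ≥ 49 ÷ (7326/20375) = 998375/7326.
2.75⁴ = 57.19140625 falls short of 998375/7326 but 2.75⁵ = 161051/1024 reaches it, so n = 5.

5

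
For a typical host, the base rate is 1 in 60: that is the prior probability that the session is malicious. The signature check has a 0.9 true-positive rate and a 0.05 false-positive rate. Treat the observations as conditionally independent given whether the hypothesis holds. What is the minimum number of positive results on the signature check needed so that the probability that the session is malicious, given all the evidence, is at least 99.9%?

4

Prior odds: (1/60) ÷ (59/60) = 1/59.
Likelihood ratio of a positive result = 0.9/0.05 = 18.
Target odds: 0.999 ÷ 0.001 = 999.
Require 18ⁿ ≥ 999 ÷ (1/59) = 58941.
18³ = 5832 falls short of 58941 but 18⁴ = 104976 reaches it, so n = 4.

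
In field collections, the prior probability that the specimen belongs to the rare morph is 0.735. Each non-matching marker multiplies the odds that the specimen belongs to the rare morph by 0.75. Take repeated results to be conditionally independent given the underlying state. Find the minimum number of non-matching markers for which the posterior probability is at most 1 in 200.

Prior odds: 0.735 ÷ 0.265 = 147/53.
Likelihood ratio per non-matching marker = 0.75.
Target odds: 0.005 ÷ 0.995 = 1/199.
Need (147/53) × 0.75ⁿ ≤ 1/199, i.e. 0.75ⁿ ≤ 53/29253.
0.75²¹ ≈0.00237841 is still above 53/29253 but 0.75²² ≈0.00178381 is at or below it, so n = 22.

22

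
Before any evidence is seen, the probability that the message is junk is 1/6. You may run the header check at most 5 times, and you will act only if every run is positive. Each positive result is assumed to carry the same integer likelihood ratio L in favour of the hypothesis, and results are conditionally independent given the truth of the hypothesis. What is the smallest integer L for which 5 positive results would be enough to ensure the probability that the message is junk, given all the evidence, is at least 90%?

Prior odds = (1/6)/(5/6) = 0.2.
Target odds = 0.9/0.1 = 9.
Need L⁵ ≥ 9 ÷ 0.2 = 45.
2⁵ = 32 < 45 ≤ 243 = 3⁵, so L = 3.

3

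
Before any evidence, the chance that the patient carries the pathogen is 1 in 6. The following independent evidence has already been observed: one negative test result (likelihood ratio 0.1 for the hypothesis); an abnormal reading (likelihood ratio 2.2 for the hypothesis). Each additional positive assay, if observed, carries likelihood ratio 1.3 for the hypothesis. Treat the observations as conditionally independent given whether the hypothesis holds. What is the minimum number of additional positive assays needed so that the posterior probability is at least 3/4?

17

Prior odds = (1/6)/(5/6) = 0.2.
Combined Bayes factor of the evidence already in hand = 0.1 × 2.2 = 0.22.
Odds after that evidence = 0.2 × 0.22 = 0.044.
Target odds = 0.75/0.25 = 3.
Need 1.3ⁿ ≥ 3 ÷ 0.044 = 750/11.
1.3¹⁶ ≈66.5417 falls short of 750/11 but 1.3¹⁷ ≈86.5042 reaches it, so n = 17.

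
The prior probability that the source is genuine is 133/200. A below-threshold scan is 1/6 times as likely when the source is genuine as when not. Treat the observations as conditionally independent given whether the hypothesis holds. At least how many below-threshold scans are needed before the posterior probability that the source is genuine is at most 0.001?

5

Prior odds: 0.665 ÷ 0.335 = 133/67.
Likelihood ratio per below-threshold scan = 1/6.
Target odds: 0.001 ÷ 0.999 = 1/999.
Require (1/6)ⁿ ≤ 1/999 ÷ (133/67) = 67/132867.
(1/6)⁴ = 1/1296 is still above 67/132867 but (1/6)⁵ = 1/7776 is at or below it, so n = 5.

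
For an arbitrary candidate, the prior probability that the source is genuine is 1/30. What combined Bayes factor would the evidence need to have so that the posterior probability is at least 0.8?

Prior odds = (1/30)/(29/30) = 1/29.
Target odds = 0.8/0.2 = 4.
Required Bayes factor = 4 ÷ (1/29) = 116.

116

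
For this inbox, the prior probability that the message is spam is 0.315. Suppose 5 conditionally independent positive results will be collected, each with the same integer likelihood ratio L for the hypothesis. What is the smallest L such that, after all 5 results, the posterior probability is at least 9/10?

Prior odds = 0.315/0.685 = 63/137.
Target odds = 0.9/0.1 = 9.
Need L⁵ ≥ 9 ÷ (63/137) = 137/7.
1⁵ = 1 < 137/7 ≤ 32 = 2⁵, so L = 2.

2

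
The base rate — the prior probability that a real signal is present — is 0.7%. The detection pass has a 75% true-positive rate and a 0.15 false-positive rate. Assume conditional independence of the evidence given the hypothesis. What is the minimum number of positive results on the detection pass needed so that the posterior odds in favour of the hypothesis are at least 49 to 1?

Prior odds = 0.007/0.993 = 7/993.
Likelihood ratio of a positive result = 0.75/0.15 = 5.
Target odds = 49.
Need (7/993) × 5ⁿ ≥ 49, i.e. 5ⁿ ≥ 6951.
5⁵ = 3125 falls short of 6951 but 5⁶ = 15625 reaches it, so n = 6.

6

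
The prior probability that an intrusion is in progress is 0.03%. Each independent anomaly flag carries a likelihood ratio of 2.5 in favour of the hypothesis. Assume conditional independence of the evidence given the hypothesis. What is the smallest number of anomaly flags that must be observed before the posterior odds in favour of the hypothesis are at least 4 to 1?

Prior odds: 0.0003 ÷ 0.9997 = 3/9997.
Likelihood ratio per anomaly flag = 2.5.
Target odds = 4.
Need (3/9997) × 2.5ⁿ ≥ 4, i.e. 2.5ⁿ ≥ 39988/3.
2.5¹⁰ = 9765625/1024 falls short of 39988/3 but 2.5¹¹ = 48828125/2048 reaches it, so n = 11.

11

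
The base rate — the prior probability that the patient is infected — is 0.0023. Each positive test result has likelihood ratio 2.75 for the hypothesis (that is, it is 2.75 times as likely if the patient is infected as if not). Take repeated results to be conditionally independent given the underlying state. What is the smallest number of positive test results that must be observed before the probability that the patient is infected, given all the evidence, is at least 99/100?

Prior odds: 0.0023 ÷ 0.9977 = 23/9977.
Likelihood ratio per positive test result = 2.75.
Target odds: 0.99 ÷ 0.01 = 99.
Require 2.75ⁿ ≥ 99 ÷ (23/9977) = 987723/23.
2.75¹⁰ ≈24735.9 falls short of 987723/23 but 2.75¹¹ ≈68023.6 reaches it, so n = 11.

11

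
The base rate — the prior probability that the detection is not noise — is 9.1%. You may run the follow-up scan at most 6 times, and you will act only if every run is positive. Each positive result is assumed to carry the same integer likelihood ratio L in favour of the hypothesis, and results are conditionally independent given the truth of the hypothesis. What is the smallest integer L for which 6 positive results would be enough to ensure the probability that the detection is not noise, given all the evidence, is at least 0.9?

3

Prior odds = 0.091/0.909 = 91/909.
Target odds = 0.9/0.1 = 9.
Need L⁶ ≥ 9 ÷ (91/909) = 8181/91.
2⁶ = 64 < 8181/91 ≤ 729 = 3⁶, so L = 3.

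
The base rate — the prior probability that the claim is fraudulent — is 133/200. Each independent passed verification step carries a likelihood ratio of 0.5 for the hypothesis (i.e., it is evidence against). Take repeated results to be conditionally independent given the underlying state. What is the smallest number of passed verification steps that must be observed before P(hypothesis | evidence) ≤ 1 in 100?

8

Prior odds: 0.665 ÷ 0.335 = 133/67.
Likelihood ratio per passed verification step = 0.5.
Target odds: 0.01 ÷ 0.99 = 1/99.
Require 0.5ⁿ ≤ 1/99 ÷ (133/67) = 67/13167.
0.5⁷ = 0.0078125 is still above 67/13167 but 0.5⁸ = 0.00390625 is at or below it, so n = 8.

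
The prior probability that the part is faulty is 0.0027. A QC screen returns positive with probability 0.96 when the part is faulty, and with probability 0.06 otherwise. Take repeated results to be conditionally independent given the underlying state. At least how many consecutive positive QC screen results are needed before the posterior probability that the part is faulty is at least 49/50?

4

Prior odds: 0.0027 ÷ 0.9973 = 27/9973.
Likelihood ratio of a positive result = 0.96/0.06 = 16.
Target posterior odds = 0.98/0.02 = 49.
Need (27/9973) × 16ⁿ ≥ 49, i.e. 16ⁿ ≥ 488677/27.
16³ = 4096 falls short of 488677/27 but 16⁴ = 65536 reaches it, so n = 4.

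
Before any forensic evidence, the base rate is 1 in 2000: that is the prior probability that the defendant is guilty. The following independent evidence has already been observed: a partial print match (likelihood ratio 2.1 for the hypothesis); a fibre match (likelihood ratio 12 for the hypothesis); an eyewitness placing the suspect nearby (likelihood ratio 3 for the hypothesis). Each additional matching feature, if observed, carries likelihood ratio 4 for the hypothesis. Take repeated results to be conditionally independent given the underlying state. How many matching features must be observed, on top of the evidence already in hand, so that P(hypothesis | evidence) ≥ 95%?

Prior odds = 0.0005/0.9995 = 1/1999.
Combined Bayes factor of the evidence already in hand = 2.1 × 12 × 3 = 75.6.
Odds after that evidence = (1/1999) × 75.6 = 378/9995.
Target odds = 0.95/0.05 = 19.
Need 4ⁿ ≥ 19 ÷ (378/9995) = 189905/378.
4⁴ = 256 falls short of 189905/378 but 4⁵ = 1024 reaches it, so n = 5.

5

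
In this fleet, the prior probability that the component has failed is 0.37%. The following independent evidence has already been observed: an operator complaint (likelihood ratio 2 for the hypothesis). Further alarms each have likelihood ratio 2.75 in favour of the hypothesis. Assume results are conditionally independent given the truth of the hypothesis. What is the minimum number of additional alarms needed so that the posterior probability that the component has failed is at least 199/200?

Prior odds = 0.0037/0.9963 = 37/9963.
Bayes factor of the evidence already in hand = 2.
Odds after that evidence = (37/9963) × 2 = 74/9963.
Target odds = 0.995/0.005 = 199.
Need 2.75ⁿ ≥ 199 ÷ (74/9963) = 1982637/74.
2.75¹⁰ ≈24735.9 falls short of 1982637/74 but 2.75¹¹ ≈68023.6 reaches it, so n = 11.

11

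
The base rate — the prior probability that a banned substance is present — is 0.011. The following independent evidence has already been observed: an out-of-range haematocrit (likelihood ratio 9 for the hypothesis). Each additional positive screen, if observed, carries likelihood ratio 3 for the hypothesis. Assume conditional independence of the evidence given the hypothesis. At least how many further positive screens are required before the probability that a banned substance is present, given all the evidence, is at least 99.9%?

9

Prior odds = 0.011/0.989 = 11/989.
Bayes factor of the evidence already in hand = 9.
Odds after that evidence = (11/989) × 9 = 99/989.
Target odds = 0.999/0.001 = 999.
Need 3ⁿ ≥ 999 ÷ (99/989) = 109779/11.
3⁸ = 6561 falls short of 109779/11 but 3⁹ = 19683 reaches it, so n = 9.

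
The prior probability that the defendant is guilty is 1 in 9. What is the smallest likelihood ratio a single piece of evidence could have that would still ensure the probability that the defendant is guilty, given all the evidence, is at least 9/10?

Prior odds = (1/9)/(8/9) = 0.125.
Target odds = 0.9/0.1 = 9.
Required Bayes factor = 9 ÷ 0.125 = 72.

72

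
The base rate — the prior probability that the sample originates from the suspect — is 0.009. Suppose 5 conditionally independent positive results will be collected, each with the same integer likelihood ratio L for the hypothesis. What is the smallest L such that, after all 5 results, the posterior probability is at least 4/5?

4

Prior odds = 0.009/0.991 = 9/991.
Target odds = 0.8/0.2 = 4.
Need L⁵ ≥ 4 ÷ (9/991) = 3964/9.
3⁵ = 243 < 3964/9 ≤ 1024 = 4⁵, so L = 4.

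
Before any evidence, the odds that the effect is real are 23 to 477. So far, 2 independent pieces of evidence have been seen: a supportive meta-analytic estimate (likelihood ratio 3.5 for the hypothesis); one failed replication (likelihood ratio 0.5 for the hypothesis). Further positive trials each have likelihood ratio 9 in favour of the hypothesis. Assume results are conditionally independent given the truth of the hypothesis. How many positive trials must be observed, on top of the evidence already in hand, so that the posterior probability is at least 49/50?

Prior odds = 23/477.
Combined Bayes factor of the evidence already in hand = 3.5 × 0.5 = 1.75.
Odds after that evidence = (23/477) × 1.75 = 161/1908.
Target odds = 0.98/0.02 = 49.
Need 9ⁿ ≥ 49 ÷ (161/1908) = 13356/23.
9² = 81 falls short of 13356/23 but 9³ = 729 reaches it, so n = 3.

3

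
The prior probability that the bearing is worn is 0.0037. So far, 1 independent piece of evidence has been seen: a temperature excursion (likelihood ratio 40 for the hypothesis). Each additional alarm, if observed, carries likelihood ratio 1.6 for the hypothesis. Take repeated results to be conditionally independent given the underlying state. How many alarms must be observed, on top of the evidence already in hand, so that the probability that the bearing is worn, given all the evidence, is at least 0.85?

8

Prior odds = 0.0037/0.9963 = 37/9963.
Bayes factor of the evidence already in hand = 40.
Odds after that evidence = (37/9963) × 40 = 1480/9963.
Target odds = 0.85/0.15 = 17/3.
Need 1.6ⁿ ≥ 17/3 ÷ (1480/9963) = 56457/1480.
1.6⁷ = 2097152/78125 falls short of 56457/1480 but 1.6⁸ = 16777216/390625 reaches it, so n = 8.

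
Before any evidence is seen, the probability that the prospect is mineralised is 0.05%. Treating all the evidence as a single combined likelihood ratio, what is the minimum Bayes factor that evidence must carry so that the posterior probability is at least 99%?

197901

Prior odds = 0.0005/0.9995 = 1/1999.
Target odds = 0.99/0.01 = 99.
Required Bayes factor = 99 ÷ (1/1999) = 197901.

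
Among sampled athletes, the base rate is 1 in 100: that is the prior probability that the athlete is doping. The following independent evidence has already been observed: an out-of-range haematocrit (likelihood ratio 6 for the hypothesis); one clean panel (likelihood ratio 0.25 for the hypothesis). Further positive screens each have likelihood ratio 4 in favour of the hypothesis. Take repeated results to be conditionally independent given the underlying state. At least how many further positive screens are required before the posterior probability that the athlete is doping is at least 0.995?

Prior odds = 0.01/0.99 = 1/99.
Combined Bayes factor of the evidence already in hand = 6 × 0.25 = 1.5.
Odds after that evidence = (1/99) × 1.5 = 1/66.
Target odds = 0.995/0.005 = 199.
Need 4ⁿ ≥ 199 ÷ (1/66) = 13134.
4⁶ = 4096 falls short of 13134 but 4⁷ = 16384 reaches it, so n = 7.

7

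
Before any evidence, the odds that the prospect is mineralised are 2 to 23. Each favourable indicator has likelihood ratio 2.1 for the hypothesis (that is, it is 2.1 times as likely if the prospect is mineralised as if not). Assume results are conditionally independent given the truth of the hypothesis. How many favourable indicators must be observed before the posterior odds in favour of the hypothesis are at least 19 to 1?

Prior odds = 2/23.
Likelihood ratio per favourable indicator = 2.1.
Target odds = 19.
Require 2.1ⁿ ≥ 19 ÷ (2/23) = 218.5.
2.1⁷ ≈180.109 falls short of 218.5 but 2.1⁸ ≈378.229 reaches it, so n = 8.

8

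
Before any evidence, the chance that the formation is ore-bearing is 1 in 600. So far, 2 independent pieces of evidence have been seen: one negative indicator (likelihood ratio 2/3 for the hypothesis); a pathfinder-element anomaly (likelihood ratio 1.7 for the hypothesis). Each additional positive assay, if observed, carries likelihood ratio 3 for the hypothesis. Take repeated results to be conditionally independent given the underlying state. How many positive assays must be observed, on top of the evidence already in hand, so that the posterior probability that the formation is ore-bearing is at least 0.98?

Prior odds = (1/600)/(599/600) = 1/599.
Combined Bayes factor of the evidence already in hand = (2/3) × 1.7 = 17/15.
Odds after that evidence = (1/599) × 17/15 = 17/8985.
Target odds = 0.98/0.02 = 49.
Need 3ⁿ ≥ 49 ÷ (17/8985) = 440265/17.
3⁹ = 19683 falls short of 440265/17 but 3¹⁰ = 59049 reaches it, so n = 10.

10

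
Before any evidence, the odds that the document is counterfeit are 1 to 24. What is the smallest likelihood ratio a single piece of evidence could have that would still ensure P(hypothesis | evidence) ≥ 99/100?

2376

Prior odds = 1/24.
Target odds = 0.99/0.01 = 99.
Required Bayes factor = 99 ÷ (1/24) = 2376.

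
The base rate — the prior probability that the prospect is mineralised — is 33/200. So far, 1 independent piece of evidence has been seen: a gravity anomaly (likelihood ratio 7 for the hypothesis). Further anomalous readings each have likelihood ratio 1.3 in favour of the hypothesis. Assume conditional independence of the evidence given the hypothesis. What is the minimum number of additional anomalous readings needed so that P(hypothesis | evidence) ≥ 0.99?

17

Prior odds = 0.165/0.835 = 33/167.
Bayes factor of the evidence already in hand = 7.
Odds after that evidence = (33/167) × 7 = 231/167.
Target odds = 0.99/0.01 = 99.
Need 1.3ⁿ ≥ 99 ÷ (231/167) = 501/7.
1.3¹⁶ ≈66.5417 falls short of 501/7 but 1.3¹⁷ ≈86.5042 reaches it, so n = 17.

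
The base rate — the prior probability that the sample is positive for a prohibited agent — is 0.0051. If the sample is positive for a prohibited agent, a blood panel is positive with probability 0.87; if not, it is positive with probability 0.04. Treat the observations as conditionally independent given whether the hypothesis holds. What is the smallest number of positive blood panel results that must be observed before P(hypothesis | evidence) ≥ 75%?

3

Prior odds = 0.0051/0.9949 = 51/9949.
Likelihood ratio of a positive = 0.87/0.04 = 21.75.
Target posterior odds = 0.75/0.25 = 3.
Need (51/9949) × 21.75ⁿ ≥ 3, i.e. 21.75ⁿ ≥ 9949/17.
21.75² = 473.0625 falls short of 9949/17 but 21.75³ = 658503/64 reaches it, so n = 3.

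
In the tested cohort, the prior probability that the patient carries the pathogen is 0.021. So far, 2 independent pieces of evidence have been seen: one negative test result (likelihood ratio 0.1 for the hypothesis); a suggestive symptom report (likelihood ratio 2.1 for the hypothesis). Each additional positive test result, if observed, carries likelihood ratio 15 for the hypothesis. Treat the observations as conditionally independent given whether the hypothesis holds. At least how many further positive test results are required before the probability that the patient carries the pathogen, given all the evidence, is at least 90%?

Prior odds = 0.021/0.979 = 21/979.
Combined Bayes factor of the evidence already in hand = 0.1 × 2.1 = 0.21.
Odds after that evidence = (21/979) × 0.21 = 441/97900.
Target odds = 0.9/0.1 = 9.
Need 15ⁿ ≥ 9 ÷ (441/97900) = 97900/49.
15² = 225 falls short of 97900/49 but 15³ = 3375 reaches it, so n = 3.

3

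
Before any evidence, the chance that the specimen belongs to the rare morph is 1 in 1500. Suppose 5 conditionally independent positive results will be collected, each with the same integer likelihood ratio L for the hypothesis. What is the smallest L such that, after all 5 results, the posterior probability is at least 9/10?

Prior odds = (1/1500)/(1499/1500) = 1/1499.
Target odds = 0.9/0.1 = 9.
Need L⁵ ≥ 9 ÷ (1/1499) = 13491.
6⁵ = 7776 < 13491 ≤ 16807 = 7⁵, so L = 7.

7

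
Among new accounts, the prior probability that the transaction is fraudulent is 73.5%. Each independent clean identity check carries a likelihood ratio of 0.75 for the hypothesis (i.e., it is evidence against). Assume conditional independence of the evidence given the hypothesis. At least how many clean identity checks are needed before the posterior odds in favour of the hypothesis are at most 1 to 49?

Prior odds: 0.735 ÷ 0.265 = 147/53.
Likelihood ratio per clean identity check = 0.75.
Target odds = 1/49.
Need (147/53) × 0.75ⁿ ≤ 1/49, i.e. 0.75ⁿ ≤ 53/7203.
0.75¹⁷ ≈0.00751695 is still above 53/7203 but 0.75¹⁸ ≈0.00563771 is at or below it, so n = 18.

18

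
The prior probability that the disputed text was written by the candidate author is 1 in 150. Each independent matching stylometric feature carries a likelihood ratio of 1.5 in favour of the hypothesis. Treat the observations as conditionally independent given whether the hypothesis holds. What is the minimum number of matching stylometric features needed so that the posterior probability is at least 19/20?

20

Prior odds = (1/150)/(149/150) = 1/149.
Likelihood ratio per matching stylometric feature = 1.5.
Target odds: 0.95 ÷ 0.05 = 19.
Require 1.5ⁿ ≥ 19 ÷ (1/149) = 2831.
1.5¹⁹ ≈2216.84 falls short of 2831 but 1.5²⁰ ≈3325.26 reaches it, so n = 20.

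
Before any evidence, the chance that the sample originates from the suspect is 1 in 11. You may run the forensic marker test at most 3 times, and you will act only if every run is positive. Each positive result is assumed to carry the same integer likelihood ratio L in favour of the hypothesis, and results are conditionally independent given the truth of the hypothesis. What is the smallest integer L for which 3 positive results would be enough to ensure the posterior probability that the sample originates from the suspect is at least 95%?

6

Prior odds = (1/11)/(10/11) = 0.1.
Target odds = 0.95/0.05 = 19.
Need L³ ≥ 19 ÷ 0.1 = 190.
5³ = 125 < 190 ≤ 216 = 6³, so L = 6.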